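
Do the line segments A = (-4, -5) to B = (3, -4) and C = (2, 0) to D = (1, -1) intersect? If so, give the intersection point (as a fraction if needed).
No (intersection of containing lines falls outside at least one segment)

Parametrize and solve: t = 1/6, s = 29/6. At least one of these is outside [0, 1], so the segments do not intersect.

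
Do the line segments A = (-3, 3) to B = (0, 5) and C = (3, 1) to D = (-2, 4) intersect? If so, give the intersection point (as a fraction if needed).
Yes; intersection at (-33/19, 73/19) (t = 8/19 on AB, s = 18/19 on CD)

Parametrize AB as A + t(B − A) = (-3 + 3 t, 3 + 2 t) and CD as C + s(D − C) = (3 + -5 s, 1 + 3 s). Solve the linear system for (t, s). Determinant = -19 ≠ 0, so a unique intersection of the containing lines exists. Solution: t = 8/19, s = 18/19 — both in [0, 1], so the segments cross. Intersection point: (-33/19, 73/19).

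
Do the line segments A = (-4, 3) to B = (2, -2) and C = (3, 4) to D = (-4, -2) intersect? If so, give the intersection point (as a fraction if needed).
Yes; intersection at (-74/71, 38/71) (t = 35/71 on AB, s = 41/71 on CD)

Parametrize AB as A + t(B − A) = (-4 + 6 t, 3 + -5 t) and CD as C + s(D − C) = (3 + -7 s, 4 + -6 s). Solve the linear system for (t, s). Determinant = 71 ≠ 0, so a unique intersection of the containing lines exists. Solution: t = 35/71, s = 41/71 — both in [0, 1], so the segments cross. Intersection point: (-74/71, 38/71).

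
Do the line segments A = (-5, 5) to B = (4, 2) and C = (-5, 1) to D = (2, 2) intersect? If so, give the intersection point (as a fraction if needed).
No (intersection of containing lines falls outside at least one segment)

Parametrize and solve: t = 14/15, s = 6/5. At least one of these is outside [0, 1], so the segments do not intersect.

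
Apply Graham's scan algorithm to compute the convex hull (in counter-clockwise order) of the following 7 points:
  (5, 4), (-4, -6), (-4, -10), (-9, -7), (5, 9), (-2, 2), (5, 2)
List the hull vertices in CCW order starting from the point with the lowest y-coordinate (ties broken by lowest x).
Hull (CCW) = [(-4, -10), (5, 2), (5, 9), (-2, 2), (-9, -7)]

Graham scan procedure:
  1. Find the pivot p₀ = point with lowest y (tie → lowest x): (-4, -10).
  2. Sort the remaining points by polar angle around p₀.
  3. Walk through sorted points, maintaining a stack; pop the top while the last three entries make a non-left turn (cross product ≤ 0).
  4. Final stack is the convex hull in CCW order: (-4, -10), (5, 2), (5, 9), (-2, 2), (-9, -7).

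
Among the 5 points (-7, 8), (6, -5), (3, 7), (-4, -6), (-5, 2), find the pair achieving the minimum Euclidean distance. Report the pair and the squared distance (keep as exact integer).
Pair = ((-7, 8), (-5, 2)); squared distance = 40

Compute all C(5, 2) = 10 pairwise squared distances (x_i − x_j)² + (y_i − y_j)². The minimum is 40, attained by the pair ((-7, 8), (-5, 2)).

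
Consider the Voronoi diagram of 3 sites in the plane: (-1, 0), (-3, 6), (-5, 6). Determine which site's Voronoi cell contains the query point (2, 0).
Nearest site = (-1, 0)

The Voronoi cell of site s contains exactly those query points closer to s than to any other site. Compute squared distances from q = (2, 0) to each site:
  (-1 − 2)² + (0 − 0)² = 9
  (-3 − 2)² + (6 − 0)² = 61
  (-5 − 2)² + (6 − 0)² = 85
Minimum is attained by (-1, 0), so q lies in its Voronoi cell.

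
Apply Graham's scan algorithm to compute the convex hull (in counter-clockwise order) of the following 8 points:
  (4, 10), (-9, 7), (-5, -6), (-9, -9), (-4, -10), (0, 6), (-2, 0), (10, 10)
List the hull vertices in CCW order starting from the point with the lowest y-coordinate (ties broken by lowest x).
Hull (CCW) = [(-4, -10), (10, 10), (4, 10), (-9, 7), (-9, -9)]

Graham scan procedure:
  1. Find the pivot p₀ = point with lowest y (tie → lowest x): (-4, -10).
  2. Sort the remaining points by polar angle around p₀.
  3. Walk through sorted points, maintaining a stack; pop the top while the last three entries make a non-left turn (cross product ≤ 0).
  4. Final stack is the convex hull in CCW order: (-4, -10), (10, 10), (4, 10), (-9, 7), (-9, -9).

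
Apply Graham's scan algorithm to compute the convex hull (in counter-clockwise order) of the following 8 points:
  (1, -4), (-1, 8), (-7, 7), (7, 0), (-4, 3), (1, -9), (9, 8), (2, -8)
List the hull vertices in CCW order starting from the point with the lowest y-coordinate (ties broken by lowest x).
Hull (CCW) = [(1, -9), (2, -8), (7, 0), (9, 8), (-1, 8), (-7, 7)]

Graham scan procedure:
  1. Find the pivot p₀ = point with lowest y (tie → lowest x): (1, -9).
  2. Sort the remaining points by polar angle around p₀.
  3. Walk through sorted points, maintaining a stack; pop the top while the last three entries make a non-left turn (cross product ≤ 0).
  4. Final stack is the convex hull in CCW order: (1, -9), (2, -8), (7, 0), (9, 8), (-1, 8), (-7, 7).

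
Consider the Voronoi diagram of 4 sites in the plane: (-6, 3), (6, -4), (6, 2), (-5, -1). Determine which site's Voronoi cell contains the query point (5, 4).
Nearest site = (6, 2)

The Voronoi cell of site s contains exactly those query points closer to s than to any other site. Compute squared distances from q = (5, 4) to each site:
  (6 − 5)² + (2 − 4)² = 5
  (6 − 5)² + (-4 − 4)² = 65
  (-6 − 5)² + (3 − 4)² = 122
  (-5 − 5)² + (-1 − 4)² = 125
Minimum is attained by (6, 2), so q lies in its Voronoi cell.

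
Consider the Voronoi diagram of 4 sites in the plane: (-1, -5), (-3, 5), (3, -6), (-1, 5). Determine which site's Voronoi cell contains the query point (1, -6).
Nearest site = (3, -6)

The Voronoi cell of site s contains exactly those query points closer to s than to any other site. Compute squared distances from q = (1, -6) to each site:
  (3 − 1)² + (-6 − -6)² = 4
  (-1 − 1)² + (-5 − -6)² = 5
  (-1 − 1)² + (5 − -6)² = 125
  (-3 − 1)² + (5 − -6)² = 137
Minimum is attained by (3, -6), so q lies in its Voronoi cell.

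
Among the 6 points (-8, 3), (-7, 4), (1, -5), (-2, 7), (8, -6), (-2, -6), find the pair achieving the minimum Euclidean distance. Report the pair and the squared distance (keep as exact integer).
Pair = ((-8, 3), (-7, 4)); squared distance = 2

Compute all C(6, 2) = 15 pairwise squared distances (x_i − x_j)² + (y_i − y_j)². The minimum is 2, attained by the pair ((-8, 3), (-7, 4)).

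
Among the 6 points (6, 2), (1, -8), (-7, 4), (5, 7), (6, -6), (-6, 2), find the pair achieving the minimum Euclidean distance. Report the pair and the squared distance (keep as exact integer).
Pair = ((-7, 4), (-6, 2)); squared distance = 5

Compute all C(6, 2) = 15 pairwise squared distances (x_i − x_j)² + (y_i − y_j)². The minimum is 5, attained by the pair ((-7, 4), (-6, 2)).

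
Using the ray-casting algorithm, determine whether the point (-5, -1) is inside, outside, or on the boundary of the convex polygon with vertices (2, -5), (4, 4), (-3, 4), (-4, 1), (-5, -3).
The point (-5, -1) lies strictly outside the polygon

Cast a horizontal ray to the right from the query point and count how many polygon edges it crosses (each edge strictly once or zero times, handled with the usual half-open convention). 
Parity of crossings → even ⇒ outside.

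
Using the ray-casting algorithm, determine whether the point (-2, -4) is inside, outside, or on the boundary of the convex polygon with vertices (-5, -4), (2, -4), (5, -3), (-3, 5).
The point (-2, -4) lies on the polygon boundary

Boundary check: the query satisfies the collinearity and bounding-box conditions for some polygon edge, so it lies exactly on the boundary.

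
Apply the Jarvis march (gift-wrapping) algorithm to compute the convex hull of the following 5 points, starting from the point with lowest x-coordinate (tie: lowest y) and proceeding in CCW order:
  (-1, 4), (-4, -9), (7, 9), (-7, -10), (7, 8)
Hull (CCW) = [(-7, -10), (-4, -9), (7, 8), (7, 9), (-1, 4)]

Jarvis march: at each step, from the current hull vertex p, select the next vertex q as the point such that every other point lies strictly to the left of (or on) the directed line p → q. (Equivalently: for every other point r, the cross product (q − p) × (r − p) ≥ 0.)
Starting point (lowest x, tie lowest y): (-7, -10). Wrap until returning to start. Resulting hull: (-7, -10), (-4, -9), (7, 8), (7, 9), (-1, 4).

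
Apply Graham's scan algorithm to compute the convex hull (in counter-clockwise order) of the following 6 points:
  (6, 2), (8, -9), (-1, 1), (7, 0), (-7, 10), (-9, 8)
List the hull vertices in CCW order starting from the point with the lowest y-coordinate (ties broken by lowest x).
Hull (CCW) = [(8, -9), (7, 0), (6, 2), (-7, 10), (-9, 8)]

Graham scan procedure:
  1. Find the pivot p₀ = point with lowest y (tie → lowest x): (8, -9).
  2. Sort the remaining points by polar angle around p₀.
  3. Walk through sorted points, maintaining a stack; pop the top while the last three entries make a non-left turn (cross product ≤ 0).
  4. Final stack is the convex hull in CCW order: (8, -9), (7, 0), (6, 2), (-7, 10), (-9, 8).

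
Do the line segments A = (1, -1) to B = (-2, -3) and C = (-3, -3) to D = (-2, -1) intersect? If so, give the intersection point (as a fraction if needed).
No (intersection of containing lines falls outside at least one segment)

Parametrize and solve: t = 3/2, s = -1/2. At least one of these is outside [0, 1], so the segments do not intersect.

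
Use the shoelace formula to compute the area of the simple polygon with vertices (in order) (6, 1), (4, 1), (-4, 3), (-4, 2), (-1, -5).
Area = 73/2

Shoelace formula: Area = (1/2) |Σ_i (x_i · y_{i+1} − x_{i+1} · y_i)| (indices mod n). Compute each cross term:
  (6)(1) − (4)(1) = 2
  (4)(3) − (-4)(1) = 16
  (-4)(2) − (-4)(3) = 4
  (-4)(-5) − (-1)(2) = 22
  (-1)(1) − (6)(-5) = 29
Sum = 73, so (signed) Area = 73/2 = 73/2, |Area| = 73/2.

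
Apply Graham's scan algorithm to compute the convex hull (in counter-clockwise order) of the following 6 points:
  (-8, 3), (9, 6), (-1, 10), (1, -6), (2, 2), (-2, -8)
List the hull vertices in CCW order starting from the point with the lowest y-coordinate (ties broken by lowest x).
Hull (CCW) = [(-2, -8), (1, -6), (9, 6), (-1, 10), (-8, 3)]

Graham scan procedure:
  1. Find the pivot p₀ = point with lowest y (tie → lowest x): (-2, -8).
  2. Sort the remaining points by polar angle around p₀.
  3. Walk through sorted points, maintaining a stack; pop the top while the last three entries make a non-left turn (cross product ≤ 0).
  4. Final stack is the convex hull in CCW order: (-2, -8), (1, -6), (9, 6), (-1, 10), (-8, 3).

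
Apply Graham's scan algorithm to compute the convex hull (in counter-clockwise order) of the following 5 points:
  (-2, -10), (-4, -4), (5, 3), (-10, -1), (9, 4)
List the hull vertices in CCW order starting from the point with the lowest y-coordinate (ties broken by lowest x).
Hull (CCW) = [(-2, -10), (9, 4), (5, 3), (-10, -1)]

Graham scan procedure:
  1. Find the pivot p₀ = point with lowest y (tie → lowest x): (-2, -10).
  2. Sort the remaining points by polar angle around p₀.
  3. Walk through sorted points, maintaining a stack; pop the top while the last three entries make a non-left turn (cross product ≤ 0).
  4. Final stack is the convex hull in CCW order: (-2, -10), (9, 4), (5, 3), (-10, -1).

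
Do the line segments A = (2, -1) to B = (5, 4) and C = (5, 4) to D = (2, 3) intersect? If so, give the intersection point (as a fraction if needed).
Yes; intersection at (5, 4) (t = 1 on AB, s = 0 on CD)

Parametrize AB as A + t(B − A) = (2 + 3 t, -1 + 5 t) and CD as C + s(D − C) = (5 + -3 s, 4 + -1 s). Solve the linear system for (t, s). Determinant = -12 ≠ 0, so a unique intersection of the containing lines exists. Solution: t = 1, s = 0 — both in [0, 1], so the segments cross. Intersection point: (5, 4).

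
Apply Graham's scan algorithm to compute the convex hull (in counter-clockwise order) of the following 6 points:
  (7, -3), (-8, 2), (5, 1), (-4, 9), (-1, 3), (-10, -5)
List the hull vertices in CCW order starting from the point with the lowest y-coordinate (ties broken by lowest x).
Hull (CCW) = [(-10, -5), (7, -3), (5, 1), (-4, 9), (-8, 2)]

Graham scan procedure:
  1. Find the pivot p₀ = point with lowest y (tie → lowest x): (-10, -5).
  2. Sort the remaining points by polar angle around p₀.
  3. Walk through sorted points, maintaining a stack; pop the top while the last three entries make a non-left turn (cross product ≤ 0).
  4. Final stack is the convex hull in CCW order: (-10, -5), (7, -3), (5, 1), (-4, 9), (-8, 2).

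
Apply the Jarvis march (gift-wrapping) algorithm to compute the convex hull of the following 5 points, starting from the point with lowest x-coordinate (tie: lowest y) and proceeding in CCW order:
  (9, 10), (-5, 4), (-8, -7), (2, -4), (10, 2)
Hull (CCW) = [(-8, -7), (2, -4), (10, 2), (9, 10), (-5, 4)]

Jarvis march: at each step, from the current hull vertex p, select the next vertex q as the point such that every other point lies strictly to the left of (or on) the directed line p → q. (Equivalently: for every other point r, the cross product (q − p) × (r − p) ≥ 0.)
Starting point (lowest x, tie lowest y): (-8, -7). Wrap until returning to start. Resulting hull: (-8, -7), (2, -4), (10, 2), (9, 10), (-5, 4).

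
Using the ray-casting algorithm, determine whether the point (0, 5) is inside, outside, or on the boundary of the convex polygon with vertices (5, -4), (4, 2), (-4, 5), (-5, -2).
The point (0, 5) lies strictly outside the polygon

Cast a horizontal ray to the right from the query point and count how many polygon edges it crosses (each edge strictly once or zero times, handled with the usual half-open convention). 
Parity of crossings → even ⇒ outside.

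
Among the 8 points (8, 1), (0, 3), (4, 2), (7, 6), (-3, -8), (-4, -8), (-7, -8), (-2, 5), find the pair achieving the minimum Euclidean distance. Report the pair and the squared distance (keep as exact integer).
Pair = ((-3, -8), (-4, -8)); squared distance = 1

Compute all C(8, 2) = 28 pairwise squared distances (x_i − x_j)² + (y_i − y_j)². The minimum is 1, attained by the pair ((-3, -8), (-4, -8)).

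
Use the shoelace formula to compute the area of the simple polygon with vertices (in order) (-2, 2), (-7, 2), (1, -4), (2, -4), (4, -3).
Area = 26

Shoelace formula: Area = (1/2) |Σ_i (x_i · y_{i+1} − x_{i+1} · y_i)| (indices mod n). Compute each cross term:
  (-2)(2) − (-7)(2) = 10
  (-7)(-4) − (1)(2) = 26
  (1)(-4) − (2)(-4) = 4
  (2)(-3) − (4)(-4) = 10
  (4)(2) − (-2)(-3) = 2
Sum = 52, so (signed) Area = 52/2 = 26, |Area| = 26.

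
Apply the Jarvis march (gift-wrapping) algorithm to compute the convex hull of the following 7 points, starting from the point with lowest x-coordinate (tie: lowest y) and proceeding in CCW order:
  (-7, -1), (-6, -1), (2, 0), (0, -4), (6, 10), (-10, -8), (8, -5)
Hull (CCW) = [(-10, -8), (8, -5), (6, 10), (-7, -1)]

Jarvis march: at each step, from the current hull vertex p, select the next vertex q as the point such that every other point lies strictly to the left of (or on) the directed line p → q. (Equivalently: for every other point r, the cross product (q − p) × (r − p) ≥ 0.)
Starting point (lowest x, tie lowest y): (-10, -8). Wrap until returning to start. Resulting hull: (-10, -8), (8, -5), (6, 10), (-7, -1).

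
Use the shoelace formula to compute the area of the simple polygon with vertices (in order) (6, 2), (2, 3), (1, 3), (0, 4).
Area = 3/2

Shoelace formula: Area = (1/2) |Σ_i (x_i · y_{i+1} − x_{i+1} · y_i)| (indices mod n). Compute each cross term:
  (6)(3) − (2)(2) = 14
  (2)(3) − (1)(3) = 3
  (1)(4) − (0)(3) = 4
  (0)(2) − (6)(4) = -24
Sum = -3, so (signed) Area = -3/2 = -3/2, |Area| = 3/2.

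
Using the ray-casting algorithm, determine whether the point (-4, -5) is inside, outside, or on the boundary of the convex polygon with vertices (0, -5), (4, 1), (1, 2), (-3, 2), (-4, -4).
The point (-4, -5) lies strictly outside the polygon

Cast a horizontal ray to the right from the query point and count how many polygon edges it crosses (each edge strictly once or zero times, handled with the usual half-open convention). 
Parity of crossings → even ⇒ outside.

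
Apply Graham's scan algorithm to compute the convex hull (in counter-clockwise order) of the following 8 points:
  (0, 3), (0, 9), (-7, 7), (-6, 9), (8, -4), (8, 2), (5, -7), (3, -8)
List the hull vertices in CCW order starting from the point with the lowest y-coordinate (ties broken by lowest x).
Hull (CCW) = [(3, -8), (5, -7), (8, -4), (8, 2), (0, 9), (-6, 9), (-7, 7)]

Graham scan procedure:
  1. Find the pivot p₀ = point with lowest y (tie → lowest x): (3, -8).
  2. Sort the remaining points by polar angle around p₀.
  3. Walk through sorted points, maintaining a stack; pop the top while the last three entries make a non-left turn (cross product ≤ 0).
  4. Final stack is the convex hull in CCW order: (3, -8), (5, -7), (8, -4), (8, 2), (0, 9), (-6, 9), (-7, 7).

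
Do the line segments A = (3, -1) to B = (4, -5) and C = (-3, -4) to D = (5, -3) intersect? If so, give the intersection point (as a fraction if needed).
Yes; intersection at (39/11, -35/11) (t = 6/11 on AB, s = 9/11 on CD)

Parametrize AB as A + t(B − A) = (3 + 1 t, -1 + -4 t) and CD as C + s(D − C) = (-3 + 8 s, -4 + 1 s). Solve the linear system for (t, s). Determinant = -33 ≠ 0, so a unique intersection of the containing lines exists. Solution: t = 6/11, s = 9/11 — both in [0, 1], so the segments cross. Intersection point: (39/11, -35/11).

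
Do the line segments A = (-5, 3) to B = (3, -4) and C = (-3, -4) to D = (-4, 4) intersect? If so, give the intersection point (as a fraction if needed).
Yes; intersection at (-71/19, 36/19) (t = 3/19 on AB, s = 14/19 on CD)

Parametrize AB as A + t(B − A) = (-5 + 8 t, 3 + -7 t) and CD as C + s(D − C) = (-3 + -1 s, -4 + 8 s). Solve the linear system for (t, s). Determinant = -57 ≠ 0, so a unique intersection of the containing lines exists. Solution: t = 3/19, s = 14/19 — both in [0, 1], so the segments cross. Intersection point: (-71/19, 36/19).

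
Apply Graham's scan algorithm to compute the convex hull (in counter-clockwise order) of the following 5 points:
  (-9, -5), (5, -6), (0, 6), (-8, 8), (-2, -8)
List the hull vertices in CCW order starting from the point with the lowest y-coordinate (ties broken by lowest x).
Hull (CCW) = [(-2, -8), (5, -6), (0, 6), (-8, 8), (-9, -5)]

Graham scan procedure:
  1. Find the pivot p₀ = point with lowest y (tie → lowest x): (-2, -8).
  2. Sort the remaining points by polar angle around p₀.
  3. Walk through sorted points, maintaining a stack; pop the top while the last three entries make a non-left turn (cross product ≤ 0).
  4. Final stack is the convex hull in CCW order: (-2, -8), (5, -6), (0, 6), (-8, 8), (-9, -5).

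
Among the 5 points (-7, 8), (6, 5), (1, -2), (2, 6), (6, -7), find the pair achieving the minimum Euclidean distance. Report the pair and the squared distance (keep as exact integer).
Pair = ((6, 5), (2, 6)); squared distance = 17

Compute all C(5, 2) = 10 pairwise squared distances (x_i − x_j)² + (y_i − y_j)². The minimum is 17, attained by the pair ((6, 5), (2, 6)).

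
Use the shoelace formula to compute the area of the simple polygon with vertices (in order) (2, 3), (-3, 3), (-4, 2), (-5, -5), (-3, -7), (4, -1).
Area = 58

Shoelace formula: Area = (1/2) |Σ_i (x_i · y_{i+1} − x_{i+1} · y_i)| (indices mod n). Compute each cross term:
  (2)(3) − (-3)(3) = 15
  (-3)(2) − (-4)(3) = 6
  (-4)(-5) − (-5)(2) = 30
  (-5)(-7) − (-3)(-5) = 20
  (-3)(-1) − (4)(-7) = 31
  (4)(3) − (2)(-1) = 14
Sum = 116, so (signed) Area = 116/2 = 58, |Area| = 58.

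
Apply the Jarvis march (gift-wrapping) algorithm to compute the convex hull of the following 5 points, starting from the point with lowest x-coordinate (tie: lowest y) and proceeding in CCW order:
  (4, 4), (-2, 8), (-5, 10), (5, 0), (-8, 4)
Hull (CCW) = [(-8, 4), (5, 0), (4, 4), (-5, 10)]

Jarvis march: at each step, from the current hull vertex p, select the next vertex q as the point such that every other point lies strictly to the left of (or on) the directed line p → q. (Equivalently: for every other point r, the cross product (q − p) × (r − p) ≥ 0.)
Starting point (lowest x, tie lowest y): (-8, 4). Wrap until returning to start. Resulting hull: (-8, 4), (5, 0), (4, 4), (-5, 10).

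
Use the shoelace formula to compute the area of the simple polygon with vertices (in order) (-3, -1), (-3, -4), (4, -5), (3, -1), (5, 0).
Area = 51/2

Shoelace formula: Area = (1/2) |Σ_i (x_i · y_{i+1} − x_{i+1} · y_i)| (indices mod n). Compute each cross term:
  (-3)(-4) − (-3)(-1) = 9
  (-3)(-5) − (4)(-4) = 31
  (4)(-1) − (3)(-5) = 11
  (3)(0) − (5)(-1) = 5
  (5)(-1) − (-3)(0) = -5
Sum = 51, so (signed) Area = 51/2 = 51/2, |Area| = 51/2.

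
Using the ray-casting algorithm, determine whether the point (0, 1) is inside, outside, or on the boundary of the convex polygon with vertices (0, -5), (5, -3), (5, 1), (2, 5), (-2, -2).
The point (0, 1) lies strictly inside the polygon

Cast a horizontal ray to the right from the query point and count how many polygon edges it crosses (each edge strictly once or zero times, handled with the usual half-open convention). 
Parity of crossings → odd ⇒ inside.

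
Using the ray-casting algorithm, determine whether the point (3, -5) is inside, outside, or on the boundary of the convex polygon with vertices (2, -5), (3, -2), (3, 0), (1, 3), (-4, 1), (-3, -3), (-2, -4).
The point (3, -5) lies strictly outside the polygon

Cast a horizontal ray to the right from the query point and count how many polygon edges it crosses (each edge strictly once or zero times, handled with the usual half-open convention). 
Parity of crossings → even ⇒ outside.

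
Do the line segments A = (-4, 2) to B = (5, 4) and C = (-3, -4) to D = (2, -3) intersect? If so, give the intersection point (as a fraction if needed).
No (intersection of containing lines falls outside at least one segment)

Parametrize and solve: t = -31, s = -56. At least one of these is outside [0, 1], so the segments do not intersect.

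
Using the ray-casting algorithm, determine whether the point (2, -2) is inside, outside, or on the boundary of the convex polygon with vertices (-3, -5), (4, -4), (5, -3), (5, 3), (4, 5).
The point (2, -2) lies strictly inside the polygon

Cast a horizontal ray to the right from the query point and count how many polygon edges it crosses (each edge strictly once or zero times, handled with the usual half-open convention). 
Parity of crossings → odd ⇒ inside.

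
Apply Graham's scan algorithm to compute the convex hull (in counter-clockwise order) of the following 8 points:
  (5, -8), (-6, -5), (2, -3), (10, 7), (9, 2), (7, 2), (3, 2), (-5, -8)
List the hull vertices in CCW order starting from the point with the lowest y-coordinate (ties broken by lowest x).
Hull (CCW) = [(-5, -8), (5, -8), (9, 2), (10, 7), (3, 2), (-6, -5)]

Graham scan procedure:
  1. Find the pivot p₀ = point with lowest y (tie → lowest x): (-5, -8).
  2. Sort the remaining points by polar angle around p₀.
  3. Walk through sorted points, maintaining a stack; pop the top while the last three entries make a non-left turn (cross product ≤ 0).
  4. Final stack is the convex hull in CCW order: (-5, -8), (5, -8), (9, 2), (10, 7), (3, 2), (-6, -5).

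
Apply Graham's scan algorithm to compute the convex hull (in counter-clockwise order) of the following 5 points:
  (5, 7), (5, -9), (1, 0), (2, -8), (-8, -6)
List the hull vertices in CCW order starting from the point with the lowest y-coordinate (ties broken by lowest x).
Hull (CCW) = [(5, -9), (5, 7), (-8, -6)]

Graham scan procedure:
  1. Find the pivot p₀ = point with lowest y (tie → lowest x): (5, -9).
  2. Sort the remaining points by polar angle around p₀.
  3. Walk through sorted points, maintaining a stack; pop the top while the last three entries make a non-left turn (cross product ≤ 0).
  4. Final stack is the convex hull in CCW order: (5, -9), (5, 7), (-8, -6).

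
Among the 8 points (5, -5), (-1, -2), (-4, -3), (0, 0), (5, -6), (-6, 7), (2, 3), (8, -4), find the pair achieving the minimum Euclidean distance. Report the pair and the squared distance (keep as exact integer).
Pair = ((5, -5), (5, -6)); squared distance = 1

Compute all C(8, 2) = 28 pairwise squared distances (x_i − x_j)² + (y_i − y_j)². The minimum is 1, attained by the pair ((5, -5), (5, -6)).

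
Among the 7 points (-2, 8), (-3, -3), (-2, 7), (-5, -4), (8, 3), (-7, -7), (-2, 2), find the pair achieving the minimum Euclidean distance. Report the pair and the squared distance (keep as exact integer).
Pair = ((-2, 8), (-2, 7)); squared distance = 1

Compute all C(7, 2) = 21 pairwise squared distances (x_i − x_j)² + (y_i − y_j)². The minimum is 1, attained by the pair ((-2, 8), (-2, 7)).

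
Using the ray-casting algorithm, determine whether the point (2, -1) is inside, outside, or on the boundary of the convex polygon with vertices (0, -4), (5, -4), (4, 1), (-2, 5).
The point (2, -1) lies strictly inside the polygon

Cast a horizontal ray to the right from the query point and count how many polygon edges it crosses (each edge strictly once or zero times, handled with the usual half-open convention). 
Parity of crossings → odd ⇒ inside.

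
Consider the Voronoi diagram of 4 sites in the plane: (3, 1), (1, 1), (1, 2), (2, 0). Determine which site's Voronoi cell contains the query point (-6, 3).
Nearest site = (1, 2)

The Voronoi cell of site s contains exactly those query points closer to s than to any other site. Compute squared distances from q = (-6, 3) to each site:
  (1 − -6)² + (2 − 3)² = 50
  (1 − -6)² + (1 − 3)² = 53
  (2 − -6)² + (0 − 3)² = 73
  (3 − -6)² + (1 − 3)² = 85
Minimum is attained by (1, 2), so q lies in its Voronoi cell.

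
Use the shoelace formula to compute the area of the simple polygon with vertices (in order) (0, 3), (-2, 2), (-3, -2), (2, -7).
Area = 47/2

Shoelace formula: Area = (1/2) |Σ_i (x_i · y_{i+1} − x_{i+1} · y_i)| (indices mod n). Compute each cross term:
  (0)(2) − (-2)(3) = 6
  (-2)(-2) − (-3)(2) = 10
  (-3)(-7) − (2)(-2) = 25
  (2)(3) − (0)(-7) = 6
Sum = 47, so (signed) Area = 47/2 = 47/2, |Area| = 47/2.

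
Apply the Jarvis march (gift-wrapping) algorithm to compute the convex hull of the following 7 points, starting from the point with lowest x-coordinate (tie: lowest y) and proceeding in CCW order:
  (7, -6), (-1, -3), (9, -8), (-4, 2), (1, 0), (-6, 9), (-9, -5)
Hull (CCW) = [(-9, -5), (9, -8), (-6, 9)]

Jarvis march: at each step, from the current hull vertex p, select the next vertex q as the point such that every other point lies strictly to the left of (or on) the directed line p → q. (Equivalently: for every other point r, the cross product (q − p) × (r − p) ≥ 0.)
Starting point (lowest x, tie lowest y): (-9, -5). Wrap until returning to start. Resulting hull: (-9, -5), (9, -8), (-6, 9).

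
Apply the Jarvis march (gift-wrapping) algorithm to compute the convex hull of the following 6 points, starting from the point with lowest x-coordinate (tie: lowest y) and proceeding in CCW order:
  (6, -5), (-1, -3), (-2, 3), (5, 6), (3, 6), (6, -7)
Hull (CCW) = [(-2, 3), (-1, -3), (6, -7), (6, -5), (5, 6), (3, 6)]

Jarvis march: at each step, from the current hull vertex p, select the next vertex q as the point such that every other point lies strictly to the left of (or on) the directed line p → q. (Equivalently: for every other point r, the cross product (q − p) × (r − p) ≥ 0.)
Starting point (lowest x, tie lowest y): (-2, 3). Wrap until returning to start. Resulting hull: (-2, 3), (-1, -3), (6, -7), (6, -5), (5, 6), (3, 6).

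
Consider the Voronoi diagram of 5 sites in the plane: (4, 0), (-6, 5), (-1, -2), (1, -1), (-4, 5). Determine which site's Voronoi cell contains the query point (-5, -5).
Nearest site = (-1, -2)

The Voronoi cell of site s contains exactly those query points closer to s than to any other site. Compute squared distances from q = (-5, -5) to each site:
  (-1 − -5)² + (-2 − -5)² = 25
  (1 − -5)² + (-1 − -5)² = 52
  (-6 − -5)² + (5 − -5)² = 101
  (-4 − -5)² + (5 − -5)² = 101
  (4 − -5)² + (0 − -5)² = 106
Minimum is attained by (-1, -2), so q lies in its Voronoi cell.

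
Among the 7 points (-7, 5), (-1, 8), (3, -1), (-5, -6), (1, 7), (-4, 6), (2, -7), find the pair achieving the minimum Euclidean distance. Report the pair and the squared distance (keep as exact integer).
Pair = ((-1, 8), (1, 7)); squared distance = 5

Compute all C(7, 2) = 21 pairwise squared distances (x_i − x_j)² + (y_i − y_j)². The minimum is 5, attained by the pair ((-1, 8), (1, 7)).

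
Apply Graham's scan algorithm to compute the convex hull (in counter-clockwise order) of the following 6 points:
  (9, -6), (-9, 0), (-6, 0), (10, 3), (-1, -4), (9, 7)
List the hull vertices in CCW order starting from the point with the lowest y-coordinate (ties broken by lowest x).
Hull (CCW) = [(9, -6), (10, 3), (9, 7), (-9, 0), (-1, -4)]

Graham scan procedure:
  1. Find the pivot p₀ = point with lowest y (tie → lowest x): (9, -6).
  2. Sort the remaining points by polar angle around p₀.
  3. Walk through sorted points, maintaining a stack; pop the top while the last three entries make a non-left turn (cross product ≤ 0).
  4. Final stack is the convex hull in CCW order: (9, -6), (10, 3), (9, 7), (-9, 0), (-1, -4).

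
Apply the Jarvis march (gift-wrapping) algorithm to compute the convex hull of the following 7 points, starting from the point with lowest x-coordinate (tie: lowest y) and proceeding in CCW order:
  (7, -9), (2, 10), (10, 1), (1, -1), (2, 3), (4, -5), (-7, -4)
Hull (CCW) = [(-7, -4), (7, -9), (10, 1), (2, 10)]

Jarvis march: at each step, from the current hull vertex p, select the next vertex q as the point such that every other point lies strictly to the left of (or on) the directed line p → q. (Equivalently: for every other point r, the cross product (q − p) × (r − p) ≥ 0.)
Starting point (lowest x, tie lowest y): (-7, -4). Wrap until returning to start. Resulting hull: (-7, -4), (7, -9), (10, 1), (2, 10).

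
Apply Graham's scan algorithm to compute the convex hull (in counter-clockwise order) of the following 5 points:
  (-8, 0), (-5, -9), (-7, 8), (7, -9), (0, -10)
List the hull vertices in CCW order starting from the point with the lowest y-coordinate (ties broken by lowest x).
Hull (CCW) = [(0, -10), (7, -9), (-7, 8), (-8, 0), (-5, -9)]

Graham scan procedure:
  1. Find the pivot p₀ = point with lowest y (tie → lowest x): (0, -10).
  2. Sort the remaining points by polar angle around p₀.
  3. Walk through sorted points, maintaining a stack; pop the top while the last three entries make a non-left turn (cross product ≤ 0).
  4. Final stack is the convex hull in CCW order: (0, -10), (7, -9), (-7, 8), (-8, 0), (-5, -9).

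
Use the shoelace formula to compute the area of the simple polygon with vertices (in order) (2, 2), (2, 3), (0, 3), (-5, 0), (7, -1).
Area = 22

Shoelace formula: Area = (1/2) |Σ_i (x_i · y_{i+1} − x_{i+1} · y_i)| (indices mod n). Compute each cross term:
  (2)(3) − (2)(2) = 2
  (2)(3) − (0)(3) = 6
  (0)(0) − (-5)(3) = 15
  (-5)(-1) − (7)(0) = 5
  (7)(2) − (2)(-1) = 16
Sum = 44, so (signed) Area = 44/2 = 22, |Area| = 22.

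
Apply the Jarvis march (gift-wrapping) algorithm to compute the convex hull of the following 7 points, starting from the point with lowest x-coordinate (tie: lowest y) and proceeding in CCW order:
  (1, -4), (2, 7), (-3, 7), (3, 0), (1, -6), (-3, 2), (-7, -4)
Hull (CCW) = [(-7, -4), (1, -6), (3, 0), (2, 7), (-3, 7)]

Jarvis march: at each step, from the current hull vertex p, select the next vertex q as the point such that every other point lies strictly to the left of (or on) the directed line p → q. (Equivalently: for every other point r, the cross product (q − p) × (r − p) ≥ 0.)
Starting point (lowest x, tie lowest y): (-7, -4). Wrap until returning to start. Resulting hull: (-7, -4), (1, -6), (3, 0), (2, 7), (-3, 7).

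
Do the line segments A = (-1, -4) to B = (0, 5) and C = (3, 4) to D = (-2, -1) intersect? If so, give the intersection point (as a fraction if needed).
Yes; intersection at (-1/2, 1/2) (t = 1/2 on AB, s = 7/10 on CD)

Parametrize AB as A + t(B − A) = (-1 + 1 t, -4 + 9 t) and CD as C + s(D − C) = (3 + -5 s, 4 + -5 s). Solve the linear system for (t, s). Determinant = -40 ≠ 0, so a unique intersection of the containing lines exists. Solution: t = 1/2, s = 7/10 — both in [0, 1], so the segments cross. Intersection point: (-1/2, 1/2).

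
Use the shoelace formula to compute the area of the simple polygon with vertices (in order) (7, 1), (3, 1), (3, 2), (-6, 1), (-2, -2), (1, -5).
Area = 42

Shoelace formula: Area = (1/2) |Σ_i (x_i · y_{i+1} − x_{i+1} · y_i)| (indices mod n). Compute each cross term:
  (7)(1) − (3)(1) = 4
  (3)(2) − (3)(1) = 3
  (3)(1) − (-6)(2) = 15
  (-6)(-2) − (-2)(1) = 14
  (-2)(-5) − (1)(-2) = 12
  (1)(1) − (7)(-5) = 36
Sum = 84, so (signed) Area = 84/2 = 42, |Area| = 42.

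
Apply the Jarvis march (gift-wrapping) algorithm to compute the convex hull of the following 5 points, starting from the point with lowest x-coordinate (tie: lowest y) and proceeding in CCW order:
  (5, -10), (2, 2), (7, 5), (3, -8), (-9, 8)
Hull (CCW) = [(-9, 8), (3, -8), (5, -10), (7, 5)]

Jarvis march: at each step, from the current hull vertex p, select the next vertex q as the point such that every other point lies strictly to the left of (or on) the directed line p → q. (Equivalently: for every other point r, the cross product (q − p) × (r − p) ≥ 0.)
Starting point (lowest x, tie lowest y): (-9, 8). Wrap until returning to start. Resulting hull: (-9, 8), (3, -8), (5, -10), (7, 5).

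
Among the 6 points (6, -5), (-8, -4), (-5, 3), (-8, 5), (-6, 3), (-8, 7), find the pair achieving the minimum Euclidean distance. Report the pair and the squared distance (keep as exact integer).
Pair = ((-5, 3), (-6, 3)); squared distance = 1

Compute all C(6, 2) = 15 pairwise squared distances (x_i − x_j)² + (y_i − y_j)². The minimum is 1, attained by the pair ((-5, 3), (-6, 3)).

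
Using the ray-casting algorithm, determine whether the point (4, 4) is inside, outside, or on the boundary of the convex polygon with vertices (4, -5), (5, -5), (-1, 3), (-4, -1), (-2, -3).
The point (4, 4) lies strictly outside the polygon

Cast a horizontal ray to the right from the query point and count how many polygon edges it crosses (each edge strictly once or zero times, handled with the usual half-open convention). 
Parity of crossings → even ⇒ outside.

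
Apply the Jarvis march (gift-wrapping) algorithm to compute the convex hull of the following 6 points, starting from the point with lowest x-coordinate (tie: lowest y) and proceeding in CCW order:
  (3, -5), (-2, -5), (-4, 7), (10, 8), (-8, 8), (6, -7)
Hull (CCW) = [(-8, 8), (-2, -5), (6, -7), (10, 8)]

Jarvis march: at each step, from the current hull vertex p, select the next vertex q as the point such that every other point lies strictly to the left of (or on) the directed line p → q. (Equivalently: for every other point r, the cross product (q − p) × (r − p) ≥ 0.)
Starting point (lowest x, tie lowest y): (-8, 8). Wrap until returning to start. Resulting hull: (-8, 8), (-2, -5), (6, -7), (10, 8).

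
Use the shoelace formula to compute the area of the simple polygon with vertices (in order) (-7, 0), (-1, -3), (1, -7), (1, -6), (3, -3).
Area = 13

Shoelace formula: Area = (1/2) |Σ_i (x_i · y_{i+1} − x_{i+1} · y_i)| (indices mod n). Compute each cross term:
  (-7)(-3) − (-1)(0) = 21
  (-1)(-7) − (1)(-3) = 10
  (1)(-6) − (1)(-7) = 1
  (1)(-3) − (3)(-6) = 15
  (3)(0) − (-7)(-3) = -21
Sum = 26, so (signed) Area = 26/2 = 13, |Area| = 13.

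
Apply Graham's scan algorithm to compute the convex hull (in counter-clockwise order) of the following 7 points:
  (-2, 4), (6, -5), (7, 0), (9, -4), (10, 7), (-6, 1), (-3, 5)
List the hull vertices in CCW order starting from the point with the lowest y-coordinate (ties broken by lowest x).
Hull (CCW) = [(6, -5), (9, -4), (10, 7), (-3, 5), (-6, 1)]

Graham scan procedure:
  1. Find the pivot p₀ = point with lowest y (tie → lowest x): (6, -5).
  2. Sort the remaining points by polar angle around p₀.
  3. Walk through sorted points, maintaining a stack; pop the top while the last three entries make a non-left turn (cross product ≤ 0).
  4. Final stack is the convex hull in CCW order: (6, -5), (9, -4), (10, 7), (-3, 5), (-6, 1).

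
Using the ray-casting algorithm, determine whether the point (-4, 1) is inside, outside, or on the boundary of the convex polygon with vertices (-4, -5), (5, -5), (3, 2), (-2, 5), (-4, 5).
The point (-4, 1) lies on the polygon boundary

Boundary check: the query satisfies the collinearity and bounding-box conditions for some polygon edge, so it lies exactly on the boundary.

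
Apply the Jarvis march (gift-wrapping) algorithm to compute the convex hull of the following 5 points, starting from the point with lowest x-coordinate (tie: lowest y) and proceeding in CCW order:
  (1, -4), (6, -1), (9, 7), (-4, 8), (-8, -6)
Hull (CCW) = [(-8, -6), (1, -4), (6, -1), (9, 7), (-4, 8)]

Jarvis march: at each step, from the current hull vertex p, select the next vertex q as the point such that every other point lies strictly to the left of (or on) the directed line p → q. (Equivalently: for every other point r, the cross product (q − p) × (r − p) ≥ 0.)
Starting point (lowest x, tie lowest y): (-8, -6). Wrap until returning to start. Resulting hull: (-8, -6), (1, -4), (6, -1), (9, 7), (-4, 8).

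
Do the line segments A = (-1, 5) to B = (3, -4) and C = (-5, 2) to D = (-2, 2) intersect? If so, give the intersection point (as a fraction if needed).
No (intersection of containing lines falls outside at least one segment)

Parametrize and solve: t = 1/3, s = 16/9. At least one of these is outside [0, 1], so the segments do not intersect.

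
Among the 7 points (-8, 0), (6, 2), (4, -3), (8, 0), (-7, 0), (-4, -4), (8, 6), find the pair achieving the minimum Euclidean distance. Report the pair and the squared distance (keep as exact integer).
Pair = ((-8, 0), (-7, 0)); squared distance = 1

Compute all C(7, 2) = 21 pairwise squared distances (x_i − x_j)² + (y_i − y_j)². The minimum is 1, attained by the pair ((-8, 0), (-7, 0)).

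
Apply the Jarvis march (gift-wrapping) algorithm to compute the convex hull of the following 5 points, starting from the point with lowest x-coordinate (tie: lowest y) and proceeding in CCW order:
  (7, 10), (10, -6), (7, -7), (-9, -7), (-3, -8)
Hull (CCW) = [(-9, -7), (-3, -8), (7, -7), (10, -6), (7, 10)]

Jarvis march: at each step, from the current hull vertex p, select the next vertex q as the point such that every other point lies strictly to the left of (or on) the directed line p → q. (Equivalently: for every other point r, the cross product (q − p) × (r − p) ≥ 0.)
Starting point (lowest x, tie lowest y): (-9, -7). Wrap until returning to start. Resulting hull: (-9, -7), (-3, -8), (7, -7), (10, -6), (7, 10).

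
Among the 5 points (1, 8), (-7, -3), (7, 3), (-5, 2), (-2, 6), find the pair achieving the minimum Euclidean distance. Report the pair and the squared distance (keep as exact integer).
Pair = ((1, 8), (-2, 6)); squared distance = 13

Compute all C(5, 2) = 10 pairwise squared distances (x_i − x_j)² + (y_i − y_j)². The minimum is 13, attained by the pair ((1, 8), (-2, 6)).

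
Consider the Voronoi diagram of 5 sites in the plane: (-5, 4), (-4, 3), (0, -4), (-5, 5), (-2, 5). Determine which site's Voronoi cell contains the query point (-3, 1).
Nearest site = (-4, 3)

The Voronoi cell of site s contains exactly those query points closer to s than to any other site. Compute squared distances from q = (-3, 1) to each site:
  (-4 − -3)² + (3 − 1)² = 5
  (-5 − -3)² + (4 − 1)² = 13
  (-2 − -3)² + (5 − 1)² = 17
  (-5 − -3)² + (5 − 1)² = 20
  (0 − -3)² + (-4 − 1)² = 34
Minimum is attained by (-4, 3), so q lies in its Voronoi cell.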